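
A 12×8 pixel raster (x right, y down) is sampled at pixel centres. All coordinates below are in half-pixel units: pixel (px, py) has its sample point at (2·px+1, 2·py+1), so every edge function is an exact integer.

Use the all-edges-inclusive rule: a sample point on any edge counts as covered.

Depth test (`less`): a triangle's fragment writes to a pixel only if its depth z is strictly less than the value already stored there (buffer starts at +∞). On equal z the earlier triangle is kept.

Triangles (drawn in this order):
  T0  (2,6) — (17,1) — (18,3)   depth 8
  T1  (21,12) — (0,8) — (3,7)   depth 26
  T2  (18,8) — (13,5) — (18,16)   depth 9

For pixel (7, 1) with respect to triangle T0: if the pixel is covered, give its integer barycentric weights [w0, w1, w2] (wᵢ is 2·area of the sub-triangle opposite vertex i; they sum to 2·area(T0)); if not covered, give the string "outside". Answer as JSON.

T0:
  2·area = 35
  edge (2, 6)→(17, 1): d=(15,-5) inclusive
  edge (17, 1)→(18, 3): d=(1,2) inclusive
  edge (18, 3)→(2, 6): d=(-16,3) inclusive
    (8,0)@(17, 1): e=[0,0,35] → #  [on edge]
    (9,0)@(19, 1): e=[10,-4,29] → ·
    (5,1)@(11, 3): e=[0,14,21] → #  [on edge]
    (6,1)@(13, 3): e=[10,10,15] → #
    (7,1)@(15, 3): e=[20,6,9] → #
    (9,1)@(19, 3): e=[40,-2,-3] → ·
    (2,2)@(5, 5): e=[0,28,7] → #  [on edge]
    (3,2)@(7, 5): e=[10,24,1] → #
    (4,2)@(9, 5): e=[20,20,-5] → ·
    (5,2)@(11, 5): e=[30,16,-11] → ·
    (6,2)@(13, 5): e=[40,12,-17] → ·
    (7,2)@(15, 5): e=[50,8,-23] → ·
    (9,2)@(19, 5): e=[70,0,-35] → ·  [on edge]
    (10,4)@(21, 9): e=[140,0,-105] → ·  [on edge]
    (11,6)@(23, 13): e=[210,0,-175] → ·  [on edge]
  covered (7 px):
    · · · · · · · · # · · ·
    · · · · · # # # # · · ·
    · · # # · · · · · · · ·
    · · · · · · · · · · · ·
    · · · · · · · · · · · ·
    · · · · · · · · · · · ·
    · · · · · · · · · · · ·
    · · · · · · · · · · · ·
T1:
  2·area = 33
  edge (21, 12)→(0, 8): d=(-21,-4) inclusive
  edge (0, 8)→(3, 7): d=(3,-1) inclusive
  edge (3, 7)→(21, 12): d=(18,5) inclusive
    (10,0)@(21, 1): e=[231,0,-198] → ·  [on edge]
    (7,1)@(15, 3): e=[165,0,-132] → ·  [on edge]
    (4,2)@(9, 5): e=[99,0,-66] → ·  [on edge]
    (1,3)@(3, 7): e=[33,0,0] → #  [on edge]
    (2,3)@(5, 7): e=[41,2,-10] → ·
    (1,4)@(3, 9): e=[-9,6,36] → ·
    (3,4)@(7, 9): e=[7,10,16] → #
    (4,4)@(9, 9): e=[15,12,6] → #
    (5,4)@(11, 9): e=[23,14,-4] → ·
    (3,5)@(7, 11): e=[-35,16,52] → ·
    (4,5)@(9, 11): e=[-27,18,42] → ·
    (8,5)@(17, 11): e=[5,26,2] → #
  covered (4 px):
    · · · · · · · · · · · ·
    · · · · · · · · · · · ·
    · · · · · · · · · · · ·
    · # · · · · · · · · · ·
    · · · # # · · · · · · ·
    · · · · · · · · # · · ·
    · · · · · · · · · · · ·
    · · · · · · · · · · · ·
T2:
  2·area = 40  (B↔C swapped to make it positive)
  edge (18, 8)→(18, 16): d=(0,8) inclusive
  edge (18, 16)→(13, 5): d=(-5,-11) inclusive
  edge (13, 5)→(18, 8): d=(5,3) inclusive
    (6,2)@(13, 5): e=[40,0,0] → #  [on edge]
    (7,2)@(15, 5): e=[24,22,-6] → ·
    (6,3)@(13, 7): e=[40,-10,10] → ·
    (7,3)@(15, 7): e=[24,12,4] → #
    (8,3)@(17, 7): e=[8,34,-2] → ·
    (7,4)@(15, 9): e=[24,2,14] → #
    (8,4)@(17, 9): e=[8,24,8] → #
    (9,4)@(19, 9): e=[-8,46,2] → ·
    (7,5)@(15, 11): e=[24,-8,24] → ·
    (8,5)@(17, 11): e=[8,14,18] → #
    (9,5)@(19, 11): e=[-8,36,12] → ·
    (11,5)@(23, 11): e=[-40,80,0] → ·  [on edge]
  covered (6 px):
    · · · · · · · · · · · ·
    · · · · · · · · · · · ·
    · · · · · · # · · · · ·
    · · · · · · · # · · · ·
    · · · · · · · # # · · ·
    · · · · · · · · # · · ·
    · · · · · · · · # · · ·
    · · · · · · · · · · · ·

Answer: [6,9,20]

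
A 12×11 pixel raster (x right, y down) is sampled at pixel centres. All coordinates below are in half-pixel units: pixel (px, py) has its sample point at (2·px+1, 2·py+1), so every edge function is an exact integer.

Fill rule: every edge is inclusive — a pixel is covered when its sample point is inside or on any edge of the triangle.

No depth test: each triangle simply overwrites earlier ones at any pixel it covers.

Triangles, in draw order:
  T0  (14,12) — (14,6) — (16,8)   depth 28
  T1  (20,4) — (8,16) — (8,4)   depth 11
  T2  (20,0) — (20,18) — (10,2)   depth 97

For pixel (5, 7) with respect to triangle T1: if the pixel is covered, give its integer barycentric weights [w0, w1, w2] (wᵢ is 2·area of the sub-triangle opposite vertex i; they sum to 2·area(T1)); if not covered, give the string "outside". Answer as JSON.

T0:
  2·area = 12
  edge (14, 12)→(14, 6): d=(0,-6) inclusive
  edge (14, 6)→(16, 8): d=(2,2) inclusive
  edge (16, 8)→(14, 12): d=(-2,4) inclusive
    (4,0)@(9, 1): e=[-30,0,42] → ·  [on edge]
    (5,1)@(11, 3): e=[-18,0,30] → ·  [on edge]
    (6,2)@(13, 5): e=[-6,0,18] → ·  [on edge]
    (7,3)@(15, 7): e=[6,0,6] → #  [on edge]
    (8,3)@(17, 7): e=[18,-4,-2] → ·
    (7,4)@(15, 9): e=[6,4,2] → #
    (8,4)@(17, 9): e=[18,0,-6] → ·  [on edge]
    (7,5)@(15, 11): e=[6,8,-2] → ·
    (9,5)@(19, 11): e=[30,0,-18] → ·  [on edge]
    (10,6)@(21, 13): e=[42,0,-30] → ·  [on edge]
    (11,7)@(23, 15): e=[54,0,-42] → ·  [on edge]
  covered (2 px):
    · · · · · · · · · · · ·
    · · · · · · · · · · · ·
    · · · · · · · · · · · ·
    · · · · · · · # · · · ·
    · · · · · · · # · · · ·
    · · · · · · · · · · · ·
    · · · · · · · · · · · ·
    · · · · · · · · · · · ·
    · · · · · · · · · · · ·
    · · · · · · · · · · · ·
    · · · · · · · · · · · ·
T1:
  2·area = 144
  edge (20, 4)→(8, 16): d=(-12,12) inclusive
  edge (8, 16)→(8, 4): d=(0,-12) inclusive
  edge (8, 4)→(20, 4): d=(12,0) inclusive
    (11,0)@(23, 1): e=[0,180,-36] → ·  [on edge]
    (10,1)@(21, 3): e=[0,156,-12] → ·  [on edge]
    (4,2)@(9, 5): e=[120,12,12] → #
    (5,2)@(11, 5): e=[96,36,12] → #
    (6,2)@(13, 5): e=[72,60,12] → #
    (7,2)@(15, 5): e=[48,84,12] → #
    (8,2)@(17, 5): e=[24,108,12] → #
    (9,2)@(19, 5): e=[0,132,12] → #  [on edge]
    (10,2)@(21, 5): e=[-24,156,12] → ·
    (4,3)@(9, 7): e=[96,12,36] → #
    (8,3)@(17, 7): e=[0,108,36] → #  [on edge]
    (9,3)@(19, 7): e=[-24,132,36] → ·
    (7,4)@(15, 9): e=[0,84,60] → #  [on edge]
    (6,5)@(13, 11): e=[0,60,84] → #  [on edge]
    (5,6)@(11, 13): e=[0,36,108] → #  [on edge]
    (4,7)@(9, 15): e=[0,12,132] → #  [on edge]
    (3,8)@(7, 17): e=[0,-12,156] → ·  [on edge]
    (2,9)@(5, 19): e=[0,-36,180] → ·  [on edge]
    (1,10)@(3, 21): e=[0,-60,204] → ·  [on edge]
  covered (21 px):
    · · · · · · · · · · · ·
    · · · · · · · · · · · ·
    · · · · # # # # # # · ·
    · · · · # # # # # · · ·
    · · · · # # # # · · · ·
    · · · · # # # · · · · ·
    · · · · # # · · · · · ·
    · · · · # · · · · · · ·
    · · · · · · · · · · · ·
    · · · · · · · · · · · ·
    · · · · · · · · · · · ·
T2:
  2·area = 180
  edge (20, 0)→(20, 18): d=(0,18) inclusive
  edge (20, 18)→(10, 2): d=(-10,-16) inclusive
  edge (10, 2)→(20, 0): d=(10,-2) inclusive
    (7,0)@(15, 1): e=[90,90,0] → #  [on edge]
    (8,0)@(17, 1): e=[54,122,4] → #
    (9,0)@(19, 1): e=[18,154,8] → #
    (10,0)@(21, 1): e=[-18,186,12] → ·
    (2,1)@(5, 3): e=[270,-90,0] → ·  [on edge]
    (5,1)@(11, 3): e=[162,6,12] → #
    (6,1)@(13, 3): e=[126,38,16] → #
    (10,1)@(21, 3): e=[-18,166,32] → ·
    (5,2)@(11, 5): e=[162,-14,32] → ·
    (6,2)@(13, 5): e=[126,18,36] → #
    (10,2)@(21, 5): e=[-18,146,52] → ·
    (6,3)@(13, 7): e=[126,-2,56] → ·
  covered (23 px):
    · · · · · · · # # # · ·
    · · · · · # # # # # · ·
    · · · · · · # # # # · ·
    · · · · · · · # # # · ·
    · · · · · · · # # # · ·
    · · · · · · · · # # · ·
    · · · · · · · · # # · ·
    · · · · · · · · · # · ·
    · · · · · · · · · · · ·
    · · · · · · · · · · · ·
    · · · · · · · · · · · ·

Final: "outside"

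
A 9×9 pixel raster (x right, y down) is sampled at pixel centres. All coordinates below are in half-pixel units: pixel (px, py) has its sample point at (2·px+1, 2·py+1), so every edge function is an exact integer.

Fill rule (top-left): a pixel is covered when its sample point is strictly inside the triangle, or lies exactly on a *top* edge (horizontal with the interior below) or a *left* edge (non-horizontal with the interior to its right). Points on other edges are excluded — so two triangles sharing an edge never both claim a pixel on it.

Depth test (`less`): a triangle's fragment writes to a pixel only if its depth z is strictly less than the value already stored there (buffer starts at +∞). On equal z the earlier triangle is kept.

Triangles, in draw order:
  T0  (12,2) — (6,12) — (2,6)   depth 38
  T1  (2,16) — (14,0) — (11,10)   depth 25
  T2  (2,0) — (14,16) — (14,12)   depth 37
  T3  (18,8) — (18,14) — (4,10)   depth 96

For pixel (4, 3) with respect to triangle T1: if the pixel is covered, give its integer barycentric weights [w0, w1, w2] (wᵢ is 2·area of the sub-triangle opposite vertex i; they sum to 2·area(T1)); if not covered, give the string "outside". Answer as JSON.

T0:
  2·area = 76
  edge (12, 2)→(6, 12): d=(-6,10) right/bottom  bias=-1
  edge (6, 12)→(2, 6): d=(-4,-6) top-left  bias=+0
  edge (2, 6)→(12, 2): d=(10,-4) top-left  bias=+0
    (5,1)@(11, 3): e=[4,66,6] → █
    (6,1)@(13, 3): e=[-16,78,14] → ·
    (2,2)@(5, 5): e=[52,22,2] → █
    (3,2)@(7, 5): e=[32,34,10] → █
    (4,2)@(9, 5): e=[12,46,18] → █
    (5,2)@(11, 5): e=[-8,58,26] → ·
    (1,3)@(3, 7): e=[60,2,14] → █
    (4,3)@(9, 7): e=[0,38,38] → ·  [on edge]
    (1,4)@(3, 9): e=[48,-6,34] → ·
    (2,4)@(5, 9): e=[28,6,42] → █
    (4,4)@(9, 9): e=[-12,30,58] → ·
    (2,5)@(5, 11): e=[16,-2,62] → ·
    (1,8)@(3, 17): e=[0,-38,114] → ·  [on edge]
  covered (9 px):
    · · · · · · · · ·
    · · · · · █ · · ·
    · · █ █ █ · · · ·
    · █ █ █ · · · · ·
    · · █ █ · · · · ·
    · · · · · · · · ·
    · · · · · · · · ·
    · · · · · · · · ·
    · · · · · · · · ·
T1:
  2·area = 72
  edge (2, 16)→(14, 0): d=(12,-16) top-left  bias=+0
  edge (14, 0)→(11, 10): d=(-3,10) right/bottom  bias=-1
  edge (11, 10)→(2, 16): d=(-9,6) right/bottom  bias=-1
    (6,1)@(13, 3): e=[20,1,51] → █
    (7,1)@(15, 3): e=[52,-19,39] → ·
    (5,2)@(11, 5): e=[12,15,45] → █
    (6,2)@(13, 5): e=[44,-5,33] → ·
    (4,3)@(9, 7): e=[4,29,39] → █
    (6,3)@(13, 7): e=[68,-11,15] → ·
    (4,4)@(9, 9): e=[28,23,21] → █
    (6,4)@(13, 9): e=[92,-17,-3] → ·
    (3,5)@(7, 11): e=[20,37,15] → █
    (5,5)@(11, 11): e=[84,-3,-9] → ·
    (2,6)@(5, 13): e=[12,51,9] → █
    (3,6)@(7, 13): e=[44,31,-3] → ·
  covered (10 px):
    · · · · · · · · ·
    · · · · · · █ · ·
    · · · · · █ · · ·
    · · · · █ █ · · ·
    · · · · █ █ · · ·
    · · · █ █ · · · ·
    · · █ · · · · · ·
    · █ · · · · · · ·
    · · · · · · · · ·
T2:
  2·area = 48  (B↔C swapped to make it positive)
  edge (2, 0)→(14, 12): d=(12,12) right/bottom  bias=-1
  edge (14, 12)→(14, 16): d=(0,4) right/bottom  bias=-1
  edge (14, 16)→(2, 0): d=(-12,-16) top-left  bias=+0
    (1,0)@(3, 1): e=[0,44,4] → ·  [on edge]
    (2,1)@(5, 3): e=[0,36,12] → ·  [on edge]
    (3,2)@(7, 5): e=[0,28,20] → ·  [on edge]
    (4,3)@(9, 7): e=[0,20,28] → ·  [on edge]
    (4,4)@(9, 9): e=[24,20,4] → █
    (5,4)@(11, 9): e=[0,12,36] → ·  [on edge]
    (4,5)@(9, 11): e=[48,20,-20] → ·
    (5,5)@(11, 11): e=[24,12,12] → █
    (6,5)@(13, 11): e=[0,4,44] → ·  [on edge]
    (5,6)@(11, 13): e=[48,12,-12] → ·
    (6,6)@(13, 13): e=[24,4,20] → █
    (7,6)@(15, 13): e=[0,-4,52] → ·  [on edge]
    (8,7)@(17, 15): e=[0,-12,60] → ·  [on edge]
  covered (3 px):
    · · · · · · · · ·
    · · · · · · · · ·
    · · · · · · · · ·
    · · · · · · · · ·
    · · · · █ · · · ·
    · · · · · █ · · ·
    · · · · · · █ · ·
    · · · · · · · · ·
    · · · · · · · · ·
T3:
  2·area = 84
  edge (18, 8)→(18, 14): d=(0,6) right/bottom  bias=-1
  edge (18, 14)→(4, 10): d=(-14,-4) top-left  bias=+0
  edge (4, 10)→(18, 8): d=(14,-2) top-left  bias=+0
    (5,4)@(11, 9): e=[42,42,0] → █  [on edge]
    (6,4)@(13, 9): e=[30,50,4] → █
    (7,4)@(15, 9): e=[18,58,8] → █
    (8,4)@(17, 9): e=[6,66,12] → █
    (4,5)@(9, 11): e=[54,6,24] → █
    (4,6)@(9, 13): e=[54,-22,52] → ·
    (5,6)@(11, 13): e=[42,-14,56] → ·
    (6,6)@(13, 13): e=[30,-6,60] → ·
    (7,6)@(15, 13): e=[18,2,64] → █
    (7,7)@(15, 15): e=[18,-26,92] → ·
    (8,7)@(17, 15): e=[6,-18,96] → ·
  covered (11 px):
    · · · · · · · · ·
    · · · · · · · · ·
    · · · · · · · · ·
    · · · · · · · · ·
    · · · · · █ █ █ █
    · · · · █ █ █ █ █
    · · · · · · · █ █
    · · · · · · · · ·
    · · · · · · · · ·

Result: [29,39,4]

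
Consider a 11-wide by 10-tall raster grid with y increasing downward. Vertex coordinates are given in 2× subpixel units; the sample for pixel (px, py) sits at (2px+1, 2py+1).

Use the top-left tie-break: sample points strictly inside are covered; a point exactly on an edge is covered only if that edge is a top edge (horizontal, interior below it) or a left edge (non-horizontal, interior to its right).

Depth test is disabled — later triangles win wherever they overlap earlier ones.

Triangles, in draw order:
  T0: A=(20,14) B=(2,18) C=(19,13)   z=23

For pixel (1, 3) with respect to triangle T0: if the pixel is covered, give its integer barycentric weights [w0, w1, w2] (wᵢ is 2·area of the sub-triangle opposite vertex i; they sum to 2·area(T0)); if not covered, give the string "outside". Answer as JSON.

T0:
  2·area = 22
  edge (20, 14)→(2, 18): d=(-18,4) right/bottom  bias=-1
  edge (2, 18)→(19, 13): d=(17,-5) top-left  bias=+0
  edge (19, 13)→(20, 14): d=(1,1) right/bottom  bias=-1
    (3,0)@(7, 1): e=[286,-264,0] → ·  [on edge]
    (4,1)@(9, 3): e=[242,-220,0] → ·  [on edge]
    (5,2)@(11, 5): e=[198,-176,0] → ·  [on edge]
    (6,3)@(13, 7): e=[154,-132,0] → ·  [on edge]
    (7,4)@(15, 9): e=[110,-88,0] → ·  [on edge]
    (8,5)@(17, 11): e=[66,-44,0] → ·  [on edge]
    (9,6)@(19, 13): e=[22,0,0] → ·  [on edge]
    (6,7)@(13, 15): e=[10,4,8] → █
    (7,7)@(15, 15): e=[2,14,6] → █
    (8,7)@(17, 15): e=[-6,24,4] → ·
    (10,7)@(21, 15): e=[-22,44,0] → ·  [on edge]
    (6,8)@(13, 17): e=[-26,38,10] → ·
  covered (2 px):
    · · · · · · · · · · ·
    · · · · · · · · · · ·
    · · · · · · · · · · ·
    · · · · · · · · · · ·
    · · · · · · · · · · ·
    · · · · · · · · · · ·
    · · · · · · · · · · ·
    · · · · · · █ █ · · ·
    · · · · · · · · · · ·
    · · · · · · · · · · ·

Result: "outside"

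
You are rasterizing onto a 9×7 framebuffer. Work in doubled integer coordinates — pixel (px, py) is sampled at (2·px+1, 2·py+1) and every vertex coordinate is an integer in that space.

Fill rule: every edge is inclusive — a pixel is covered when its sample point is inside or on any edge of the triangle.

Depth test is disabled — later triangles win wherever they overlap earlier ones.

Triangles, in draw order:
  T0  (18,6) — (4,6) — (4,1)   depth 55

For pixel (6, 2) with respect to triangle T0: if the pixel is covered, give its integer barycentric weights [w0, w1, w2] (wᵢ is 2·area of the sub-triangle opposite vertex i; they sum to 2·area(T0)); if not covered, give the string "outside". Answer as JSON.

T0:
  2·area = 70
  edge (18, 6)→(4, 6): d=(-14,0) inclusive
  edge (4, 6)→(4, 1): d=(0,-5) inclusive
  edge (4, 1)→(18, 6): d=(14,5) inclusive
    (2,1)@(5, 3): e=[42,5,23] → #
    (3,1)@(7, 3): e=[42,15,13] → #
    (4,1)@(9, 3): e=[42,25,3] → #
    (5,1)@(11, 3): e=[42,35,-7] → ·
    (2,2)@(5, 5): e=[14,5,51] → #
    (5,2)@(11, 5): e=[14,35,21] → #
    (6,2)@(13, 5): e=[14,45,11] → #
    (7,2)@(15, 5): e=[14,55,1] → #
    (8,2)@(17, 5): e=[14,65,-9] → ·
    (2,3)@(5, 7): e=[-14,5,79] → ·
    (3,3)@(7, 7): e=[-14,15,69] → ·
    (4,3)@(9, 7): e=[-14,25,59] → ·
  covered (9 px):
    · · · · · · · · ·
    · · # # # · · · ·
    · · # # # # # # ·
    · · · · · · · · ·
    · · · · · · · · ·
    · · · · · · · · ·
    · · · · · · · · ·

Answer: [45,11,14]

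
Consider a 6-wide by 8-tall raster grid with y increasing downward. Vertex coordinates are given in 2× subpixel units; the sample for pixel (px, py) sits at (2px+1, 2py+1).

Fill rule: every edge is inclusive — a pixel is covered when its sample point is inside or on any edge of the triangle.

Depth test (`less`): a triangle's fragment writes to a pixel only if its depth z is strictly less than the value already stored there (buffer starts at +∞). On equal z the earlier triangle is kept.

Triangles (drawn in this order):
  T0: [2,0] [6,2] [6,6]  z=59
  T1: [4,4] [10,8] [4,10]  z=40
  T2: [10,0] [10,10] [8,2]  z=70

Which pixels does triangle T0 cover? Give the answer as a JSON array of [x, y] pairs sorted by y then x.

T0:
  2·area = 16
  edge (2, 0)→(6, 2): d=(4,2) inclusive
  edge (6, 2)→(6, 6): d=(0,4) inclusive
  edge (6, 6)→(2, 0): d=(-4,-6) inclusive
    (1,0)@(3, 1): e=[2,12,2] → #
    (2,0)@(5, 1): e=[-2,4,14] → ·
    (1,1)@(3, 3): e=[10,12,-6] → ·
    (2,1)@(5, 3): e=[6,4,6] → #
    (3,1)@(7, 3): e=[2,-4,18] → ·
    (2,2)@(5, 5): e=[14,4,-2] → ·
  covered (2 px):
    · # · · · ·
    · · # · · ·
    · · · · · ·
    · · · · · ·
    · · · · · ·
    · · · · · ·
    · · · · · ·
    · · · · · ·
T1:
  2·area = 36
  edge (4, 4)→(10, 8): d=(6,4) inclusive
  edge (10, 8)→(4, 10): d=(-6,2) inclusive
  edge (4, 10)→(4, 4): d=(0,-6) inclusive
    (2,2)@(5, 5): e=[2,28,6] → #
    (3,2)@(7, 5): e=[-6,24,18] → ·
    (2,3)@(5, 7): e=[14,16,6] → #
    (3,3)@(7, 7): e=[6,12,18] → #
    (4,3)@(9, 7): e=[-2,8,30] → ·
    (2,4)@(5, 9): e=[26,4,6] → #
    (3,4)@(7, 9): e=[18,0,18] → #  [on edge]
    (4,4)@(9, 9): e=[10,-4,30] → ·
    (0,5)@(1, 11): e=[54,0,-18] → ·  [on edge]
    (2,5)@(5, 11): e=[38,-8,6] → ·
    (3,5)@(7, 11): e=[30,-12,18] → ·
  covered (5 px):
    · · · · · ·
    · · · · · ·
    · · # · · ·
    · · # # · ·
    · · # # · ·
    · · · · · ·
    · · · · · ·
    · · · · · ·
T2:
  2·area = 20
  edge (10, 0)→(10, 10): d=(0,10) inclusive
  edge (10, 10)→(8, 2): d=(-2,-8) inclusive
  edge (8, 2)→(10, 0): d=(2,-2) inclusive
    (4,0)@(9, 1): e=[10,10,0] → #  [on edge]
    (5,0)@(11, 1): e=[-10,26,4] → ·
    (3,1)@(7, 3): e=[30,-10,0] → ·  [on edge]
    (4,1)@(9, 3): e=[10,6,4] → #
    (5,1)@(11, 3): e=[-10,22,8] → ·
    (2,2)@(5, 5): e=[50,-30,0] → ·  [on edge]
    (4,2)@(9, 5): e=[10,2,8] → #
    (5,2)@(11, 5): e=[-10,18,12] → ·
    (1,3)@(3, 7): e=[70,-50,0] → ·  [on edge]
    (4,3)@(9, 7): e=[10,-2,12] → ·
    (0,4)@(1, 9): e=[90,-70,0] → ·  [on edge]
  covered (3 px):
    · · · · # ·
    · · · · # ·
    · · · · # ·
    · · · · · ·
    · · · · · ·
    · · · · · ·
    · · · · · ·
    · · · · · ·

Final: [[1,0],[2,1]]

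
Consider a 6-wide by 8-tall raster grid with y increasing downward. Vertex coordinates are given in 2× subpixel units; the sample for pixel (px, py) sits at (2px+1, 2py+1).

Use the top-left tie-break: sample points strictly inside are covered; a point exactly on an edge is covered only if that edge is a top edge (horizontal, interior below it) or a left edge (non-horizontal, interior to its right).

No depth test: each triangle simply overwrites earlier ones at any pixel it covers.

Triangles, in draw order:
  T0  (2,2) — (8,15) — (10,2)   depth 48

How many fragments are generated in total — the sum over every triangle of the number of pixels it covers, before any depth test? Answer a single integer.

T0:
  2·area = 104  (B↔C swapped to make it positive)
  edge (2, 2)→(10, 2): d=(8,0) top-left  bias=+0
  edge (10, 2)→(8, 15): d=(-2,13) right/bottom  bias=-1
  edge (8, 15)→(2, 2): d=(-6,-13) top-left  bias=+0
    (1,1)@(3, 3): e=[8,89,7] → #
    (2,1)@(5, 3): e=[8,63,33] → #
    (3,1)@(7, 3): e=[8,37,59] → #
    (4,1)@(9, 3): e=[8,11,85] → #
    (5,1)@(11, 3): e=[8,-15,111] → ·
    (1,2)@(3, 5): e=[24,85,-5] → ·
    (2,2)@(5, 5): e=[24,59,21] → #
    (5,2)@(11, 5): e=[24,-19,99] → ·
    (2,3)@(5, 7): e=[40,55,9] → #
    (5,3)@(11, 7): e=[40,-23,87] → ·
    (2,4)@(5, 9): e=[56,51,-3] → ·
    (3,4)@(7, 9): e=[56,25,23] → #
  covered (12 px):
    · · · · · ·
    · # # # # ·
    · · # # # ·
    · · # # # ·
    · · · # · ·
    · · · # · ·
    · · · · · ·
    · · · · · ·

Final: 12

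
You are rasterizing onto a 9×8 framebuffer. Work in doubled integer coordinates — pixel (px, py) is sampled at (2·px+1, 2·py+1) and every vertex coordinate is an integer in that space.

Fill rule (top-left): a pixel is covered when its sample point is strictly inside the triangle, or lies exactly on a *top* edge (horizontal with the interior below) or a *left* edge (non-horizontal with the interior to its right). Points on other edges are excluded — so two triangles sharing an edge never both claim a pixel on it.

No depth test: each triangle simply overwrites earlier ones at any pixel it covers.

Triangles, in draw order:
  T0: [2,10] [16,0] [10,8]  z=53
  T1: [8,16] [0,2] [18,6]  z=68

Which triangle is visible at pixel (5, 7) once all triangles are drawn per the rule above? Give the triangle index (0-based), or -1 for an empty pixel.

T0:
  2·area = 52
  edge (2, 10)→(16, 0): d=(14,-10) top-left  bias=+0
  edge (16, 0)→(10, 8): d=(-6,8) right/bottom  bias=-1
  edge (10, 8)→(2, 10): d=(-8,2) right/bottom  bias=-1
    (7,0)@(15, 1): e=[4,2,46] → █
    (8,0)@(17, 1): e=[24,-14,42] → ·
    (6,1)@(13, 3): e=[12,6,34] → █
    (7,1)@(15, 3): e=[32,-10,30] → ·
    (4,2)@(9, 5): e=[0,26,26] → █  [on edge]
    (5,2)@(11, 5): e=[20,10,22] → █
    (6,2)@(13, 5): e=[40,-6,18] → ·
    (3,3)@(7, 7): e=[8,30,14] → █
    (5,3)@(11, 7): e=[48,-2,6] → ·
    (2,4)@(5, 9): e=[16,34,2] → █
    (3,4)@(7, 9): e=[36,18,-2] → ·
    (4,4)@(9, 9): e=[56,2,-6] → ·
  covered (7 px):
    · · · · · · · █ ·
    · · · · · · █ · ·
    · · · · █ █ · · ·
    · · · █ █ · · · ·
    · · █ · · · · · ·
    · · · · · · · · ·
    · · · · · · · · ·
    · · · · · · · · ·
T1:
  2·area = 220
  edge (8, 16)→(0, 2): d=(-8,-14) top-left  bias=+0
  edge (0, 2)→(18, 6): d=(18,4) right/bottom  bias=-1
  edge (18, 6)→(8, 16): d=(-10,10) right/bottom  bias=-1
    (0,1)@(1, 3): e=[6,14,200] → █
    (1,1)@(3, 3): e=[34,6,180] → █
    (2,1)@(5, 3): e=[62,-2,160] → ·
    (0,2)@(1, 5): e=[-10,50,180] → ·
    (1,2)@(3, 5): e=[18,42,160] → █
    (2,2)@(5, 5): e=[46,34,140] → █
    (3,2)@(7, 5): e=[74,26,120] → █
    (4,2)@(9, 5): e=[102,18,100] → █
    (5,2)@(11, 5): e=[130,10,80] → █
    (6,2)@(13, 5): e=[158,2,60] → █
    (7,2)@(15, 5): e=[186,-6,40] → ·
    (1,3)@(3, 7): e=[2,78,140] → █
    (8,3)@(17, 7): e=[198,22,0] → ·  [on edge]
    (7,4)@(15, 9): e=[154,66,0] → ·  [on edge]
    (6,5)@(13, 11): e=[110,110,0] → ·  [on edge]
    (5,6)@(11, 13): e=[66,154,0] → ·  [on edge]
    (4,7)@(9, 15): e=[22,198,0] → ·  [on edge]
  covered (25 px):
    · · · · · · · · ·
    █ █ · · · · · · ·
    · █ █ █ █ █ █ · ·
    · █ █ █ █ █ █ █ ·
    · · █ █ █ █ █ · ·
    · · · █ █ █ · · ·
    · · · █ █ · · · ·
    · · · · · · · · ·

Z-buffer (winner per pixel, '.' = empty):
  . . . . . . . 0 .
  1 1 . . . . 0 . .
  . 1 1 1 1 1 1 . .
  . 1 1 1 1 1 1 1 .
  . . 1 1 1 1 1 . .
  . . . 1 1 1 . . .
  . . . 1 1 . . . .
  . . . . . . . . .

Final: -1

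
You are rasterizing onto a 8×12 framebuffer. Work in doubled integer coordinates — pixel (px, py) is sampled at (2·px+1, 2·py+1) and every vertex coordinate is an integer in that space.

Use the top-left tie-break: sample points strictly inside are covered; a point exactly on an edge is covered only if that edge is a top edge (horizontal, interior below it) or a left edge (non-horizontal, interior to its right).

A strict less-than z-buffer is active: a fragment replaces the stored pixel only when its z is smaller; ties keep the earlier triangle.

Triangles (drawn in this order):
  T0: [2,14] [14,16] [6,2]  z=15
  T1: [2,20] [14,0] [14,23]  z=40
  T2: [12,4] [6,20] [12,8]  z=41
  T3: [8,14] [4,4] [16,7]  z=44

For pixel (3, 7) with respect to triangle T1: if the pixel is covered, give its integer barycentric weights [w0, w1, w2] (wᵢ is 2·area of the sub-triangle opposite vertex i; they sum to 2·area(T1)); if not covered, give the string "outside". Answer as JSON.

T0:
  2·area = 152  (B↔C swapped to make it positive)
  edge (2, 14)→(6, 2): d=(4,-12) top-left  bias=+0
  edge (6, 2)→(14, 16): d=(8,14) right/bottom  bias=-1
  edge (14, 16)→(2, 14): d=(-12,-2) top-left  bias=+0
    (2,2)@(5, 5): e=[0,38,114] → X  [on edge]
    (3,2)@(7, 5): e=[24,10,118] → X
    (4,2)@(9, 5): e=[48,-18,122] → .
    (2,3)@(5, 7): e=[8,54,90] → X
    (4,3)@(9, 7): e=[56,-2,98] → .
    (2,4)@(5, 9): e=[16,70,66] → X
    (4,4)@(9, 9): e=[64,14,74] → X
    (5,4)@(11, 9): e=[88,-14,78] → .
    (1,5)@(3, 11): e=[0,114,38] → X  [on edge]
    (5,5)@(11, 11): e=[96,2,54] → X
    (6,5)@(13, 11): e=[120,-26,58] → .
    (1,6)@(3, 13): e=[8,130,14] → X
    (0,8)@(1, 17): e=[0,190,-38] → .  [on edge]
  covered (20 px):
    . . . . . . . .
    . . . . . . . .
    . . X X . . . .
    . . X X . . . .
    . . X X X . . .
    . X X X X X . .
    . X X X X X . .
    . . . . X X X .
    . . . . . . . .
    . . . . . . . .
    . . . . . . . .
    . . . . . . . .
T1:
  2·area = 276
  edge (2, 20)→(14, 0): d=(12,-20) top-left  bias=+0
  edge (14, 0)→(14, 23): d=(0,23) right/bottom  bias=-1
  edge (14, 23)→(2, 20): d=(-12,-3) top-left  bias=+0
    (6,1)@(13, 3): e=[16,23,237] → X
    (7,1)@(15, 3): e=[56,-23,243] → .
    (5,2)@(11, 5): e=[0,69,207] → X  [on edge]
    (7,2)@(15, 5): e=[80,-23,219] → .
    (5,3)@(11, 7): e=[24,69,183] → X
    (7,3)@(15, 7): e=[104,-23,195] → .
    (4,4)@(9, 9): e=[8,115,153] → X
    (7,4)@(15, 9): e=[128,-23,171] → .
    (4,5)@(9, 11): e=[32,115,129] → X
    (7,5)@(15, 11): e=[152,-23,147] → .
    (3,6)@(7, 13): e=[16,161,99] → X
    (7,6)@(15, 13): e=[176,-23,123] → .
    (2,7)@(5, 15): e=[0,207,69] → X  [on edge]
  covered (35 px):
    . . . . . . . .
    . . . . . . X .
    . . . . . X X .
    . . . . . X X .
    . . . . X X X .
    . . . . X X X .
    . . . X X X X .
    . . X X X X X .
    . . X X X X X .
    . X X X X X X .
    . . . X X X X .
    . . . . . . . .
T2:
  2·area = 24  (B↔C swapped to make it positive)
  edge (12, 4)→(12, 8): d=(0,4) right/bottom  bias=-1
  edge (12, 8)→(6, 20): d=(-6,12) right/bottom  bias=-1
  edge (6, 20)→(12, 4): d=(6,-16) top-left  bias=+0
    (5,3)@(11, 7): e=[4,18,2] → X
    (6,3)@(13, 7): e=[-4,-6,34] → .
    (5,4)@(11, 9): e=[4,6,14] → X
    (6,4)@(13, 9): e=[-4,-18,46] → .
    (5,5)@(11, 11): e=[4,-6,26] → .
    (4,6)@(9, 13): e=[12,6,6] → X
    (5,6)@(11, 13): e=[4,-18,38] → .
    (4,7)@(9, 15): e=[12,-6,18] → .
  covered (3 px):
    . . . . . . . .
    . . . . . . . .
    . . . . . . . .
    . . . . . X . .
    . . . . . X . .
    . . . . . . . .
    . . . . X . . .
    . . . . . . . .
    . . . . . . . .
    . . . . . . . .
    . . . . . . . .
    . . . . . . . .
T3:
  2·area = 108
  edge (8, 14)→(4, 4): d=(-4,-10) top-left  bias=+0
  edge (4, 4)→(16, 7): d=(12,3) right/bottom  bias=-1
  edge (16, 7)→(8, 14): d=(-8,7) right/bottom  bias=-1
    (2,2)@(5, 5): e=[6,9,93] → X
    (3,2)@(7, 5): e=[26,3,79] → X
    (4,2)@(9, 5): e=[46,-3,65] → .
    (2,3)@(5, 7): e=[-2,33,77] → .
    (3,3)@(7, 7): e=[18,27,63] → X
    (4,3)@(9, 7): e=[38,21,49] → X
    (5,3)@(11, 7): e=[58,15,35] → X
    (6,3)@(13, 7): e=[78,9,21] → X
    (7,3)@(15, 7): e=[98,3,7] → X
    (3,4)@(7, 9): e=[10,51,47] → X
    (7,4)@(15, 9): e=[90,27,-9] → .
    (3,5)@(7, 11): e=[2,75,31] → X
  covered (15 px):
    . . . . . . . .
    . . . . . . . .
    . . X X . . . .
    . . . X X X X X
    . . . X X X X .
    . . . X X X . .
    . . . . X . . .
    . . . . . . . .
    . . . . . . . .
    . . . . . . . .
    . . . . . . . .
    . . . . . . . .

Final: [161,75,40]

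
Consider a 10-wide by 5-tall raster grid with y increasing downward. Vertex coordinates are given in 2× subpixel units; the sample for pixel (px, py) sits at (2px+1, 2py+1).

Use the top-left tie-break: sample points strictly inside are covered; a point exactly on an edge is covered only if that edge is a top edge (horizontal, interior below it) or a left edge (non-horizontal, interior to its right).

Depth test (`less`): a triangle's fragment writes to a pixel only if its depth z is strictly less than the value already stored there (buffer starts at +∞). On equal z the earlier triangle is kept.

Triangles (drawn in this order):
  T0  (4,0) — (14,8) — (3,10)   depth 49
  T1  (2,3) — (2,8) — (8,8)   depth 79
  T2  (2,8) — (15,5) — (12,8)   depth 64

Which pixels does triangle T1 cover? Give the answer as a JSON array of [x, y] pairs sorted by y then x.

T0:
  2·area = 108
  edge (4, 0)→(14, 8): d=(10,8) right/bottom  bias=-1
  edge (14, 8)→(3, 10): d=(-11,2) right/bottom  bias=-1
  edge (3, 10)→(4, 0): d=(1,-10) top-left  bias=+0
    (2,0)@(5, 1): e=[2,95,11] → █
    (3,0)@(7, 1): e=[-14,91,31] → ·
    (2,1)@(5, 3): e=[22,73,13] → █
    (3,1)@(7, 3): e=[6,69,33] → █
    (4,1)@(9, 3): e=[-10,65,53] → ·
    (2,2)@(5, 5): e=[42,51,15] → █
    (4,2)@(9, 5): e=[10,43,55] → █
    (5,2)@(11, 5): e=[-6,39,75] → ·
    (2,3)@(5, 7): e=[62,29,17] → █
    (5,3)@(11, 7): e=[14,17,77] → █
    (6,3)@(13, 7): e=[-2,13,97] → ·
    (2,4)@(5, 9): e=[82,7,19] → █
  covered (12 px):
    · · █ · · · · · · ·
    · · █ █ · · · · · ·
    · · █ █ █ · · · · ·
    · · █ █ █ █ · · · ·
    · · █ █ · · · · · ·
T1:
  2·area = 30  (B↔C swapped to make it positive)
  edge (2, 3)→(8, 8): d=(6,5) right/bottom  bias=-1
  edge (8, 8)→(2, 8): d=(-6,0) right/bottom  bias=-1
  edge (2, 8)→(2, 3): d=(0,-5) top-left  bias=+0
    (1,2)@(3, 5): e=[7,18,5] → █
    (2,2)@(5, 5): e=[-3,18,15] → ·
    (1,3)@(3, 7): e=[19,6,5] → █
    (2,3)@(5, 7): e=[9,6,15] → █
    (3,3)@(7, 7): e=[-1,6,25] → ·
    (1,4)@(3, 9): e=[31,-6,5] → ·
    (2,4)@(5, 9): e=[21,-6,15] → ·
  covered (3 px):
    · · · · · · · · · ·
    · · · · · · · · · ·
    · █ · · · · · · · ·
    · █ █ · · · · · · ·
    · · · · · · · · · ·
T2:
  2·area = 30
  edge (2, 8)→(15, 5): d=(13,-3) top-left  bias=+0
  edge (15, 5)→(12, 8): d=(-3,3) right/bottom  bias=-1
  edge (12, 8)→(2, 8): d=(-10,0) right/bottom  bias=-1
    (9,0)@(19, 1): e=[-40,0,70] → ·  [on edge]
    (8,1)@(17, 3): e=[-20,0,50] → ·  [on edge]
    (7,2)@(15, 5): e=[0,0,30] → ·  [on edge]
    (3,3)@(7, 7): e=[2,18,10] → █
    (4,3)@(9, 7): e=[8,12,10] → █
    (5,3)@(11, 7): e=[14,6,10] → █
    (6,3)@(13, 7): e=[20,0,10] → ·  [on edge]
    (3,4)@(7, 9): e=[28,12,-10] → ·
    (4,4)@(9, 9): e=[34,6,-10] → ·
    (5,4)@(11, 9): e=[40,0,-10] → ·  [on edge]
  covered (3 px):
    · · · · · · · · · ·
    · · · · · · · · · ·
    · · · · · · · · · ·
    · · · █ █ █ · · · ·
    · · · · · · · · · ·

Final: [[1,2],[1,3],[2,3]]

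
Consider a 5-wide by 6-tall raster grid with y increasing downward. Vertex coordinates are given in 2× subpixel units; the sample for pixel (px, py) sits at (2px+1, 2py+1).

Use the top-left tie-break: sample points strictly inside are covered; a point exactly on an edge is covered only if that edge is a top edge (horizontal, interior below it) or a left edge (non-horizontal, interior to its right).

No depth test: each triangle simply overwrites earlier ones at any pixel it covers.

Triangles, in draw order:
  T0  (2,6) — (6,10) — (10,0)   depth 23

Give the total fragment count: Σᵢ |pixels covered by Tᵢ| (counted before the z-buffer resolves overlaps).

T0:
  2·area = 56  (B↔C swapped to make it positive)
  edge (2, 6)→(10, 0): d=(8,-6) top-left  bias=+0
  edge (10, 0)→(6, 10): d=(-4,10) right/bottom  bias=-1
  edge (6, 10)→(2, 6): d=(-4,-4) top-left  bias=+0
    (4,0)@(9, 1): e=[2,6,48] → #
    (3,1)@(7, 3): e=[6,18,32] → #
    (4,1)@(9, 3): e=[18,-2,40] → ·
    (0,2)@(1, 5): e=[-14,70,0] → ·  [on edge]
    (2,2)@(5, 5): e=[10,30,16] → #
    (4,2)@(9, 5): e=[34,-10,32] → ·
    (1,3)@(3, 7): e=[14,42,0] → #  [on edge]
    (4,3)@(9, 7): e=[50,-18,24] → ·
    (1,4)@(3, 9): e=[30,34,-8] → ·
    (2,4)@(5, 9): e=[42,14,0] → #  [on edge]
    (3,4)@(7, 9): e=[54,-6,8] → ·
    (2,5)@(5, 11): e=[58,6,-8] → ·
    (3,5)@(7, 11): e=[70,-14,0] → ·  [on edge]
  covered (8 px):
    · · · · #
    · · · # ·
    · · # # ·
    · # # # ·
    · · # · ·
    · · · · ·

Final: 8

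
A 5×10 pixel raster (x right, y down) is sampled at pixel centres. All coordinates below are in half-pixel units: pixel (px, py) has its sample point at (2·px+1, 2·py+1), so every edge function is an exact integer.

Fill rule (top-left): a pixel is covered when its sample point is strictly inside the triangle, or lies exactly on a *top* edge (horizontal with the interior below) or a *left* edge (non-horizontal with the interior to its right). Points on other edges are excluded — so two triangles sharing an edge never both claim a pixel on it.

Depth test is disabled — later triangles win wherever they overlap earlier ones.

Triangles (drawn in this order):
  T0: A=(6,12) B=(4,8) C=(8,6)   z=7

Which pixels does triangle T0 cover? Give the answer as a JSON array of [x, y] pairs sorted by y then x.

T0:
  2·area = 20
  edge (6, 12)→(4, 8): d=(-2,-4) top-left  bias=+0
  edge (4, 8)→(8, 6): d=(4,-2) top-left  bias=+0
  edge (8, 6)→(6, 12): d=(-2,6) right/bottom  bias=-1
    (4,1)@(9, 3): e=[30,-10,0] → ·  [on edge]
    (3,3)@(7, 7): e=[14,2,4] → █
    (4,3)@(9, 7): e=[22,6,-8] → ·
    (2,4)@(5, 9): e=[2,6,12] → █
    (3,4)@(7, 9): e=[10,10,0] → ·  [on edge]
    (2,5)@(5, 11): e=[-2,14,8] → ·
    (2,7)@(5, 15): e=[-10,30,0] → ·  [on edge]
  covered (2 px):
    · · · · ·
    · · · · ·
    · · · · ·
    · · · █ ·
    · · █ · ·
    · · · · ·
    · · · · ·
    · · · · ·
    · · · · ·
    · · · · ·

Result: [[3,3],[2,4]]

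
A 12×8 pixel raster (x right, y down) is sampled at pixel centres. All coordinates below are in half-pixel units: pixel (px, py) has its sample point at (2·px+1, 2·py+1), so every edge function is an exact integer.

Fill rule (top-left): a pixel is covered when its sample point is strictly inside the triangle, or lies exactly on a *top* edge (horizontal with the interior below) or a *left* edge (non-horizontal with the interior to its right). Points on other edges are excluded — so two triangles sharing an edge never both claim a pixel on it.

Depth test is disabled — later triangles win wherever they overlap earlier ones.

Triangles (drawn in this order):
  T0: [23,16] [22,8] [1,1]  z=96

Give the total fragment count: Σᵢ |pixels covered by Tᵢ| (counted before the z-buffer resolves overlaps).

T0:
  2·area = 161  (B↔C swapped to make it positive)
  edge (23, 16)→(1, 1): d=(-22,-15) top-left  bias=+0
  edge (1, 1)→(22, 8): d=(21,7) right/bottom  bias=-1
  edge (22, 8)→(23, 16): d=(1,8) right/bottom  bias=-1
    (0,0)@(1, 1): e=[0,0,161] → ·  [on edge]
    (2,1)@(5, 3): e=[16,14,131] → #
    (3,1)@(7, 3): e=[46,0,115] → ·  [on edge]
    (2,2)@(5, 5): e=[-28,56,133] → ·
    (3,2)@(7, 5): e=[2,42,117] → #
    (4,2)@(9, 5): e=[32,28,101] → #
    (5,2)@(11, 5): e=[62,14,85] → #
    (6,2)@(13, 5): e=[92,0,69] → ·  [on edge]
    (3,3)@(7, 7): e=[-42,84,119] → ·
    (4,3)@(9, 7): e=[-12,70,103] → ·
    (5,3)@(11, 7): e=[18,56,87] → #
    (6,3)@(13, 7): e=[48,42,71] → #
    (9,3)@(19, 7): e=[138,0,23] → ·  [on edge]
  covered (18 px):
    · · · · · · · · · · · ·
    · · # · · · · · · · · ·
    · · · # # # · · · · · ·
    · · · · · # # # # · · ·
    · · · · · · # # # # # ·
    · · · · · · · · # # # ·
    · · · · · · · · · # # ·
    · · · · · · · · · · · ·

Result: 18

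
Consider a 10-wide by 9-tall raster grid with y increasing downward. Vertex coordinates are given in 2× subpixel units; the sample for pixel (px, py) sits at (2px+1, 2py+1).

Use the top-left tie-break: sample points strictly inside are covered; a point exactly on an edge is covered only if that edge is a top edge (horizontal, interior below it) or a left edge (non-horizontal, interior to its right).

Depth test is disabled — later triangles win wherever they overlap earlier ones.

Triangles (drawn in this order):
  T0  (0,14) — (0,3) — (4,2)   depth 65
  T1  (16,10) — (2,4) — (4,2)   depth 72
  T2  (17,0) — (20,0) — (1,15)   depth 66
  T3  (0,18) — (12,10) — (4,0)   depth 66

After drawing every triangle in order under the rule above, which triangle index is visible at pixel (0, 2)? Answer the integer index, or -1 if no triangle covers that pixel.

T0:
  2·area = 44
  edge (0, 14)→(0, 3): d=(0,-11) top-left  bias=+0
  edge (0, 3)→(4, 2): d=(4,-1) top-left  bias=+0
  edge (4, 2)→(0, 14): d=(-4,12) right/bottom  bias=-1
    (0,1)@(1, 3): e=[11,1,32] → X
    (1,1)@(3, 3): e=[33,3,8] → X
    (2,1)@(5, 3): e=[55,5,-16] → .
    (0,2)@(1, 5): e=[11,9,24] → X
    (1,2)@(3, 5): e=[33,11,0] → .  [on edge]
    (0,3)@(1, 7): e=[11,17,16] → X
    (1,3)@(3, 7): e=[33,19,-8] → .
    (0,4)@(1, 9): e=[11,25,8] → X
    (1,4)@(3, 9): e=[33,27,-16] → .
    (0,5)@(1, 11): e=[11,33,0] → .  [on edge]
  covered (5 px):
    . . . . . . . . . .
    X X . . . . . . . .
    X . . . . . . . . .
    X . . . . . . . . .
    X . . . . . . . . .
    . . . . . . . . . .
    . . . . . . . . . .
    . . . . . . . . . .
    . . . . . . . . . .
T1:
  2·area = 40
  edge (16, 10)→(2, 4): d=(-14,-6) top-left  bias=+0
  edge (2, 4)→(4, 2): d=(2,-2) top-left  bias=+0
  edge (4, 2)→(16, 10): d=(12,8) right/bottom  bias=-1
    (2,0)@(5, 1): e=[60,0,-20] → .  [on edge]
    (1,1)@(3, 3): e=[20,0,20] → X  [on edge]
    (2,1)@(5, 3): e=[32,4,4] → X
    (3,1)@(7, 3): e=[44,8,-12] → .
    (0,2)@(1, 5): e=[-20,0,60] → .  [on edge]
    (1,2)@(3, 5): e=[-8,4,44] → .
    (2,2)@(5, 5): e=[4,8,28] → X
    (3,2)@(7, 5): e=[16,12,12] → X
    (4,2)@(9, 5): e=[28,16,-4] → .
    (2,3)@(5, 7): e=[-24,12,52] → .
    (3,3)@(7, 7): e=[-12,16,36] → .
    (4,3)@(9, 7): e=[0,20,20] → X  [on edge]
  covered (6 px):
    . . . . . . . . . .
    . X X . . . . . . .
    . . X X . . . . . .
    . . . . X X . . . .
    . . . . . . . . . .
    . . . . . . . . . .
    . . . . . . . . . .
    . . . . . . . . . .
    . . . . . . . . . .
T2:
  2·area = 45
  edge (17, 0)→(20, 0): d=(3,0) top-left  bias=+0
  edge (20, 0)→(1, 15): d=(-19,15) right/bottom  bias=-1
  edge (1, 15)→(17, 0): d=(16,-15) top-left  bias=+0
    (8,0)@(17, 1): e=[3,26,16] → X
    (9,0)@(19, 1): e=[3,-4,46] → .
    (7,1)@(15, 3): e=[9,18,18] → X
    (8,1)@(17, 3): e=[9,-12,48] → .
    (6,2)@(13, 5): e=[15,10,20] → X
    (7,2)@(15, 5): e=[15,-20,50] → .
    (5,3)@(11, 7): e=[21,2,22] → X
    (6,3)@(13, 7): e=[21,-28,52] → .
    (5,4)@(11, 9): e=[27,-36,54] → .
    (0,7)@(1, 15): e=[45,0,0] → .  [on edge]
  covered (4 px):
    . . . . . . . . X .
    . . . . . . . X . .
    . . . . . . X . . .
    . . . . . X . . . .
    . . . . . . . . . .
    . . . . . . . . . .
    . . . . . . . . . .
    . . . . . . . . . .
    . . . . . . . . . .
T3:
  2·area = 184  (B↔C swapped to make it positive)
  edge (0, 18)→(4, 0): d=(4,-18) top-left  bias=+0
  edge (4, 0)→(12, 10): d=(8,10) right/bottom  bias=-1
  edge (12, 10)→(0, 18): d=(-12,8) right/bottom  bias=-1
    (2,1)@(5, 3): e=[30,14,140] → X
    (3,1)@(7, 3): e=[66,-6,124] → .
    (1,2)@(3, 5): e=[2,50,132] → X
    (3,2)@(7, 5): e=[74,10,100] → X
    (4,2)@(9, 5): e=[110,-10,84] → .
    (1,3)@(3, 7): e=[10,66,108] → X
    (4,3)@(9, 7): e=[118,6,60] → X
    (5,3)@(11, 7): e=[154,-14,44] → .
    (1,4)@(3, 9): e=[18,82,84] → X
    (5,4)@(11, 9): e=[162,2,20] → X
    (6,4)@(13, 9): e=[198,-18,4] → .
    (1,5)@(3, 11): e=[26,98,60] → X
  covered (23 px):
    . . . . . . . . . .
    . . X . . . . . . .
    . X X X . . . . . .
    . X X X X . . . . .
    . X X X X X . . . .
    . X X X X . . . . .
    . X X X . . . . . .
    X X . . . . . . . .
    X . . . . . . . . .

Z-buffer (winner per pixel, '.' = empty):
  . . . . . . . . 2 .
  0 1 3 . . . . 2 . .
  0 3 3 3 . . 2 . . .
  0 3 3 3 3 2 . . . .
  0 3 3 3 3 3 . . . .
  . 3 3 3 3 . . . . .
  . 3 3 3 . . . . . .
  3 3 . . . . . . . .
  3 . . . . . . . . .

Answer: 0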